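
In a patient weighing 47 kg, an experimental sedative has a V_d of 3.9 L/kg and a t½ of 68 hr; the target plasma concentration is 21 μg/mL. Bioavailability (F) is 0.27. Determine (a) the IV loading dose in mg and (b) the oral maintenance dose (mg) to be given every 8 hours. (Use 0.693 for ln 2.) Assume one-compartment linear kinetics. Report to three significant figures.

(a) 3850 mg; (b) 1160 mg

Vd(total) = 47 kg × 3.9 L/kg = 183.3 L
LD = Vd × C = 183.3 × 21 = 3849 mg
CL = 0.693 × Vd / t½ = 0.693 × 183.3 / 68 = 1.868 L/h
D = CL × Css × τ / F = 1.868 × 21 × 8 / 0.27 = 1162 mg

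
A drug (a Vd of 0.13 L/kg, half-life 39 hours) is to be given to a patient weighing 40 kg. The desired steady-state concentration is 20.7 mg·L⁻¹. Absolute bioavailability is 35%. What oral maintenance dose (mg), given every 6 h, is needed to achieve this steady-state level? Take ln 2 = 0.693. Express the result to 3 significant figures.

Total Vd = 0.13 × 40 = 5.200 L
CL = 0.693 × Vd / t½ = 0.693 × 5.200 / 39 = 0.09240 L/h
D = CL × Css × τ / F = 0.09240 × 20.7 × 6 / 0.35 = 32.79 mg

32.8 mg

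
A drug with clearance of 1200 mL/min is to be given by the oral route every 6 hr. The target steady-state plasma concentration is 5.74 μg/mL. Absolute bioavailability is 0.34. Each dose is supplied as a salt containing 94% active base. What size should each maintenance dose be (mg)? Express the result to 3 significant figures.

Convert clearance: 1200 mL/min × 60 min/h ÷ 1000 mL/L = 72.00 L/h
D = CL × Css × τ / F / S = 72.00 × 5.74 × 6 / 0.34 / 0.94 = 7759 mg

7760 mg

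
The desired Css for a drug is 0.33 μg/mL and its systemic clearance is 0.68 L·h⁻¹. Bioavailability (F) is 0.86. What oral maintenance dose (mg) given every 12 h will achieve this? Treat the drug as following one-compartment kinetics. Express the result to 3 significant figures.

At steady state, dose per interval replaces the amount cleared in that interval: F·D/τ = CL·Css.
D = CL × Css × τ / F = 0.6800 × 0.33 × 12 / 0.86 = 3.131 mg

3.13 mg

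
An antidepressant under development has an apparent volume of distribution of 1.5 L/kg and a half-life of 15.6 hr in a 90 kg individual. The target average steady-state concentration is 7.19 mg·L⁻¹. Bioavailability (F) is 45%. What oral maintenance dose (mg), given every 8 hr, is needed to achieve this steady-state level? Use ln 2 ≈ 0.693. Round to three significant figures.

767 mg

Total Vd = 1.5 × 90 = 135.0 L
k = 0.693/15.6 = 0.04442 h⁻¹, so CL = k·Vd = 0.04442 × 135.0 = 5.997 L/h
D = CL × Css × τ / F = 5.997 × 7.19 × 8 / 0.45 = 766.5 mg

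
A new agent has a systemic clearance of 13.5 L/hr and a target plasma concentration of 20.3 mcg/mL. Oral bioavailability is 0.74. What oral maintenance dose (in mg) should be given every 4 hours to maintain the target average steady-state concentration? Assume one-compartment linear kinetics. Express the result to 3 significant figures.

1480 mg

D = CL × Css × τ / F = 13.50 × 20.3 × 4 / 0.74 = 1481 mg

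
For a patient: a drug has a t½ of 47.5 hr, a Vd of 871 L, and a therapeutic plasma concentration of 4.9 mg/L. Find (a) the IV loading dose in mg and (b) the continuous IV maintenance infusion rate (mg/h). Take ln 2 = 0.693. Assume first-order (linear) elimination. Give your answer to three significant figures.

(a) 4270 mg; (b) 62.3 mg/h

LD = Vd × C = 871.0 × 4.9 = 4268 mg
CL = 0.693 × Vd / t½ = 0.693 × 871.0 / 47.5 = 12.71 L/h
Infusion rate = CL × Css = 12.71 × 4.9 = 62.28 mg/h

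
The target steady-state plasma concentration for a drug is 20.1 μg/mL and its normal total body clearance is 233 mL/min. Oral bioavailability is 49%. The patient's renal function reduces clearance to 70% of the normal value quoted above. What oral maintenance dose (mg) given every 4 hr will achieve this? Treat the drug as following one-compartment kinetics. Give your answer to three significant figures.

1610 mg

Convert clearance: 233 mL/min × 60 min/h ÷ 1000 mL/L = 13.98 L/h
Patient clearance = 0.7 × 13.98 = 9.786 L/h
D = CL × Css × τ / F = 9.786 × 20.1 × 4 / 0.49 = 1606 mg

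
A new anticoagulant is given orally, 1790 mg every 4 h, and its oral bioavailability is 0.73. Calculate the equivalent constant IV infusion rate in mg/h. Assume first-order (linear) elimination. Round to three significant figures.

327 mg/h

Equivalent systemic input: infusion rate = F·D/τ.
Rate = 0.73 × 1790 / 4 = 326.7 mg/h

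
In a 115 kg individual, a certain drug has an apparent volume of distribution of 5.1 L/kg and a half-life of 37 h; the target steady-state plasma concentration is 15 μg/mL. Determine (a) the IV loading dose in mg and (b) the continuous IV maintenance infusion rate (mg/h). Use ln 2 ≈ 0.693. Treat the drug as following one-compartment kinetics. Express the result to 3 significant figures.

Vd(total) = 115 kg × 5.1 L/kg = 586.5 L
LD = Vd × C = 586.5 × 15 = 8798 mg
CL = 0.693 × Vd / t½ = 0.693 × 586.5 / 37 = 10.98 L/h
Infusion rate = CL × Css = 10.98 × 15 = 164.7 mg/h

(a) 8800 mg; (b) 165 mg/h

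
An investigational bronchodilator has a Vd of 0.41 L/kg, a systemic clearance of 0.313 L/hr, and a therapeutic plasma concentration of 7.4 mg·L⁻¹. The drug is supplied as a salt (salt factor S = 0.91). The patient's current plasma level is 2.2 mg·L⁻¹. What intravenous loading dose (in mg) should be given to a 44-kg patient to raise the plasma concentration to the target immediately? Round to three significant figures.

Vd = 0.41 L/kg × 44 kg = 18.04 L
Concentration deficit ΔC = 7.4 − 2.2 = 5.200 mg/L
LD = Vd × ΔC / S = 18.04 × 5.200 / 0.91 = 103.1 mg

103 mg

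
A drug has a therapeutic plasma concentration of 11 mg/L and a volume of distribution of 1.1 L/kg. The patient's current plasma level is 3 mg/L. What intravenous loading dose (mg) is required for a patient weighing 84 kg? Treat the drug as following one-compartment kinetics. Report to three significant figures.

Total Vd = 1.1 × 84 = 92.40 L
The loading dose fills Vd to the target concentration.
Concentration deficit ΔC = 11 − 3 = 8.000 mg/L
LD = Vd × ΔC = 92.40 × 8.000 = 739.2 mg

739 mg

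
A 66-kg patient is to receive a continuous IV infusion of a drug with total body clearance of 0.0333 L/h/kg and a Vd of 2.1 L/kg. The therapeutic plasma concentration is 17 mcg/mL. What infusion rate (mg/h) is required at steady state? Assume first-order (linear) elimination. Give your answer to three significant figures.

CL = 0.0333 L/h/kg × 66 kg = 2.198 L/h
Maintenance depends on clearance, not Vd — rate in must match rate out.
R₀ = 2.198 × 17 = 37.37 mg/h

37.4 mg/h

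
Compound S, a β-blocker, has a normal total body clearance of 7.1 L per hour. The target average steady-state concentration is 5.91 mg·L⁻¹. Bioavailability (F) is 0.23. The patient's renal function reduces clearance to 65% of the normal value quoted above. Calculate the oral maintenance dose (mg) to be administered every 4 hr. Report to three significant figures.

474 mg

Patient clearance = 0.65 × 7.100 = 4.615 L/h
At steady state, dose per interval replaces the amount cleared in that interval: F·D/τ = CL·Css.
D = CL × Css × τ / F = 4.615 × 5.91 × 4 / 0.23 = 474.3 mg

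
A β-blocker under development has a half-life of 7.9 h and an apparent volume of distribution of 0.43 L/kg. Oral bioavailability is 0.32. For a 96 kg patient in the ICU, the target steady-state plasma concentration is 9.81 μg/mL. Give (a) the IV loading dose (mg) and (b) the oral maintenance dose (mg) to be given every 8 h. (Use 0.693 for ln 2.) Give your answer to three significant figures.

(a) 405 mg; (b) 888 mg

Vd = 0.43 L/kg × 96 kg = 41.28 L
LD = Vd × C = 41.28 × 9.81 = 405.0 mg
CL = 0.693 × Vd / t½ = 0.693 × 41.28 / 7.9 = 3.621 L/h
D = CL × Css × τ / F = 3.621 × 9.81 × 8 / 0.32 = 888.1 mg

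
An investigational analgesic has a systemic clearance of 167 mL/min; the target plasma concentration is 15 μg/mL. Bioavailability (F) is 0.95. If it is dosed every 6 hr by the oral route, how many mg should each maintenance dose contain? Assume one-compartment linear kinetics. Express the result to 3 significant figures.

CL = 167 mL/min × 60/1000 = 10.02 L/h
D = CL × Css × τ / F = 10.02 × 15 × 6 / 0.95 = 949.3 mg

949 mg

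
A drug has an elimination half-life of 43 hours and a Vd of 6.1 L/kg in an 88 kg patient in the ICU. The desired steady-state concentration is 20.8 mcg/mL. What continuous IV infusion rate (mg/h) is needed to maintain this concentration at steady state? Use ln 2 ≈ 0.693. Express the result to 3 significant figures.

180 mg/h

Vd(total) = 88 kg × 6.1 L/kg = 536.8 L
CL = ln 2 · Vd / t½ = 0.693 × 536.8 / 43 = 8.651 L/h
Infusion rate = CL × Css = 8.651 × 20.8 = 179.9 mg/h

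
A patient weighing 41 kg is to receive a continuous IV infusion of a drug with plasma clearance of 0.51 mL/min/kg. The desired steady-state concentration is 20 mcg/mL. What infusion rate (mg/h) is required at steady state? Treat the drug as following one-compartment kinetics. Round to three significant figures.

25.1 mg/h

CL = 0.51 mL/min/kg × 41 kg = 20.91 mL/min = 20.91 × 60/1000 = 1.255 L/h
R₀ = 1.255 × 20 = 25.10 mg/h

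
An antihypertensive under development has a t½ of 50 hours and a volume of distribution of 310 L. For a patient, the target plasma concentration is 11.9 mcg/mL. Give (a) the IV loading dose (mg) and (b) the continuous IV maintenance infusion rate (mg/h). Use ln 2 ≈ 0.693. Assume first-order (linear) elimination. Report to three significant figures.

(a) 3690 mg; (b) 51.1 mg/h

LD = Vd × C = 310.0 × 11.9 = 3689 mg
CL = 0.693 × Vd / t½ = 0.693 × 310.0 / 50 = 4.297 L/h
Infusion rate = CL × Css = 4.297 × 11.9 = 51.13 mg/h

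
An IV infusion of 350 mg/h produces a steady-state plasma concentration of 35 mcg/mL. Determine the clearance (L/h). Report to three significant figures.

10.0 L/h

At steady state, infusion rate = CL × Css, so CL = rate / Css.
CL = 350 / 35 = 10.00 L/h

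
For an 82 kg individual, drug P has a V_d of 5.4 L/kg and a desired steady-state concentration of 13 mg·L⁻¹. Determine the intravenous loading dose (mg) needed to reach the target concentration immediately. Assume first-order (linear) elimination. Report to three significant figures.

5760 mg

Total Vd = 5.4 × 82 = 442.8 L
The loading dose fills Vd to the target concentration.
LD = Vd × C = 442.8 × 13.00 = 5756 mg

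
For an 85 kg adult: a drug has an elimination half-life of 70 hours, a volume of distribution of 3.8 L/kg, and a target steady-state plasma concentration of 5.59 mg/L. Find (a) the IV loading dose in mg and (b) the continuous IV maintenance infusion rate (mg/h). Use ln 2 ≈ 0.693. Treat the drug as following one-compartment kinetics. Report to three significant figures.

Vd = 3.8 L/kg × 85 kg = 323.0 L
LD = Vd × C = 323.0 × 5.59 = 1806 mg
CL = 0.693 × Vd / t½ = 0.693 × 323.0 / 70 = 3.198 L/h
Infusion rate = CL × Css = 3.198 × 5.59 = 17.88 mg/h

(a) 1810 mg; (b) 17.9 mg/h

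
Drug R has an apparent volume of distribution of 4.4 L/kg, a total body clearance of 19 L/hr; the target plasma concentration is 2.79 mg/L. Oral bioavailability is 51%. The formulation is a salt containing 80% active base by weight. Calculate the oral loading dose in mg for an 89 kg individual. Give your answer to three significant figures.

Vd(total) = 89 kg × 4.4 L/kg = 391.6 L
LD = Vd × C / F / S = 391.6 × 2.790 / 0.51 / 0.8 = 2678 mg

2680 mg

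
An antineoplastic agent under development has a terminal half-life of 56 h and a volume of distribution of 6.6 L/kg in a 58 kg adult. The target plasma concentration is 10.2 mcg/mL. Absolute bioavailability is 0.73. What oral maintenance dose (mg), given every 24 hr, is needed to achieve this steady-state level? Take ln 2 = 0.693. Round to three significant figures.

Total Vd = 6.6 × 58 = 382.8 L
k = 0.693/56 = 0.01238 h⁻¹, so CL = k·Vd = 0.01238 × 382.8 = 4.739 L/h
D = CL × Css × τ / F = 4.739 × 10.2 × 24 / 0.73 = 1589 mg

1590 mg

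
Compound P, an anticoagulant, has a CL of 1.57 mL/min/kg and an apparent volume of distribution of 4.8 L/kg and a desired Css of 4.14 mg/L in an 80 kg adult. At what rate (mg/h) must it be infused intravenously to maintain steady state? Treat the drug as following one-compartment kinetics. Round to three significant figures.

CL = 1.57 mL/min/kg × 80 kg = 125.6 mL/min = 125.6 × 60/1000 = 7.536 L/h
Rate = CL × Css = 7.536 × 4.14 = 31.20 mg/h

31.2 mg/h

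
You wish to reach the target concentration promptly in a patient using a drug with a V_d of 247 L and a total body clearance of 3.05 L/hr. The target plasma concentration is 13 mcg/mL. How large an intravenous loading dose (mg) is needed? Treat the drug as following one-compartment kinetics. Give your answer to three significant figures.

LD = Vd × C = 247.0 × 13.00 = 3211 mg

3210 mg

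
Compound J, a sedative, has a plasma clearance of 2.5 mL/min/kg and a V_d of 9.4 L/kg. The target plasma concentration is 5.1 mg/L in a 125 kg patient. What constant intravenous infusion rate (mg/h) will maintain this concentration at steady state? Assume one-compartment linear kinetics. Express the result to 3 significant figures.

CL = 2.5 mL/min/kg × 125 kg = 312.5 mL/min = 312.5 × 60/1000 = 18.75 L/h
At steady state, infusion rate equals elimination rate: rate in = CL × Css.
Infusion rate = CL · Css = 18.75 L/h × 5.1 mg/L = 95.63 mg/h

95.6 mg/h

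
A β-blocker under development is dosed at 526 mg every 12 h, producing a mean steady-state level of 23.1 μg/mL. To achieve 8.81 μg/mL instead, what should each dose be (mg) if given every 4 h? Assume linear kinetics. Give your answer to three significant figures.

66.9 mg

For first-order elimination, Css ∝ F·D/(CL·τ); F and CL are unchanged, so Css ∝ D/τ.
D₂ = D₁ × (Css,target / Css,current) × (τ₂/τ₁) = 526 × (8.81/23.1) × (4/12) = 66.87 mg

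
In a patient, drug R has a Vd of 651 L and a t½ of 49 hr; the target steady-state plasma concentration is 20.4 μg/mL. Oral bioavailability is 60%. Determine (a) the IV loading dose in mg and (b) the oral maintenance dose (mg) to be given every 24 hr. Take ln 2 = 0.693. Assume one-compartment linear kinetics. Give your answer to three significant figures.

LD = Vd × C = 651.0 × 20.4 = 13280 mg
CL = 0.693 × Vd / t½ = 0.693 × 651.0 / 49 = 9.207 L/h
D = CL × Css × τ / F = 9.207 × 20.4 × 24 / 0.6 = 7513 mg

(a) 13300 mg; (b) 7510 mg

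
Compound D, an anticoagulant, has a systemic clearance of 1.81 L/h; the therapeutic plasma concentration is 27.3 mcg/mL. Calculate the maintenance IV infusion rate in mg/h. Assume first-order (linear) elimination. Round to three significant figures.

49.4 mg/h

Infusion rate = CL · Css = 1.810 L/h × 27.3 mg/L = 49.41 mg/h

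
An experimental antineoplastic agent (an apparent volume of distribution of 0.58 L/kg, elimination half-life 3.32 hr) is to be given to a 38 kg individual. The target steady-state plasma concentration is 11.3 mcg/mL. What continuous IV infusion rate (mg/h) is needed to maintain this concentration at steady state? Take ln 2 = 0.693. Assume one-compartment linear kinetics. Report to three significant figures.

52.0 mg/h

Vd(total) = 38 kg × 0.58 L/kg = 22.04 L
k = 0.693/3.32 = 0.2087 h⁻¹, so CL = k·Vd = 0.2087 × 22.04 = 4.600 L/h
Infusion rate = CL × Css = 4.600 × 11.3 = 51.98 mg/h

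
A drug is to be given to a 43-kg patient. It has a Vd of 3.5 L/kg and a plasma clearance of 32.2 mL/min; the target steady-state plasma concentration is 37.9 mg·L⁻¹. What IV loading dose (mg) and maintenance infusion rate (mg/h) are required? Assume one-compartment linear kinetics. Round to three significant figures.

(a) 5700 mg; (b) 73.2 mg/h

Vd(total) = 43 kg × 3.5 L/kg = 150.5 L
Loading: fill Vd to C_target → 150.5 L × 37.9 mg/L = 5704 mg
CL = 32.2 mL/min = 32.2 × 0.06 = 1.932 L/h
Infusion rate = 1.932 L/h × 37.9 mg/L = 73.22 mg/h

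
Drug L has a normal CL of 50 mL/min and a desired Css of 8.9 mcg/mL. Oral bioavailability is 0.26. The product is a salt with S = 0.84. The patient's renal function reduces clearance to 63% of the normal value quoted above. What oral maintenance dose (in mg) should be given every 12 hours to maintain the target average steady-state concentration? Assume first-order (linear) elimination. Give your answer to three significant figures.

924 mg

CL = 50 mL/min × 60/1000 = 3.000 L/h
Patient clearance = 0.63 × 3.000 = 1.890 L/h
At steady state, dose per interval replaces the amount cleared in that interval: F·S·D/τ = CL·Css.
D = CL × Css × τ / F / S = 1.890 × 8.9 × 12 / 0.26 / 0.84 = 924.2 mg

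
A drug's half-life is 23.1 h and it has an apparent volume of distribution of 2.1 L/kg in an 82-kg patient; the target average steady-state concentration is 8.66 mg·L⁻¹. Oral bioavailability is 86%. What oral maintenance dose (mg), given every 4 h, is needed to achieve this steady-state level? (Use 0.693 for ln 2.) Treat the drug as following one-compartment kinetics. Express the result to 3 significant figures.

208 mg

Total Vd = 2.1 × 82 = 172.2 L
CL = 0.693 × Vd / t½ = 0.693 × 172.2 / 23.1 = 5.166 L/h
D = CL × Css × τ / F = 5.166 × 8.66 × 4 / 0.86 = 208.1 mg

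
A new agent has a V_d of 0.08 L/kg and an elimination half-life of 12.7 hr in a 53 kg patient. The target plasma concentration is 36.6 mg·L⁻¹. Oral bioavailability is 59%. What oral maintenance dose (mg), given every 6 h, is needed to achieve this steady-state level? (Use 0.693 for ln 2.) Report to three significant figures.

86.1 mg

Vd = 0.08 L/kg × 53 kg = 4.240 L
CL = ln 2 · Vd / t½ = 0.693 × 4.240 / 12.7 = 0.2314 L/h
D = CL × Css × τ / F = 0.2314 × 36.6 × 6 / 0.59 = 86.13 mg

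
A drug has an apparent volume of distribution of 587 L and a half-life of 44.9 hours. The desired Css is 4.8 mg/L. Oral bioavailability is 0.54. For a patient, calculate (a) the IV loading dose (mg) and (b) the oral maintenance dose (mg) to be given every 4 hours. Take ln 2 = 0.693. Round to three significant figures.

LD = Vd × C = 587.0 × 4.8 = 2818 mg
CL = 0.693 × Vd / t½ = 0.693 × 587.0 / 44.9 = 9.060 L/h
D = CL × Css × τ / F = 9.060 × 4.8 × 4 / 0.54 = 322.1 mg

(a) 2820 mg; (b) 322 mg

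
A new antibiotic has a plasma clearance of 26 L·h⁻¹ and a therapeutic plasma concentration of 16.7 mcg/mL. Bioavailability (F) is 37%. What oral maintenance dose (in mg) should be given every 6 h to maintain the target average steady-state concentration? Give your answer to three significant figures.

D = CL × Css × τ / F = 26.00 × 16.7 × 6 / 0.37 = 7041 mg

7040 mg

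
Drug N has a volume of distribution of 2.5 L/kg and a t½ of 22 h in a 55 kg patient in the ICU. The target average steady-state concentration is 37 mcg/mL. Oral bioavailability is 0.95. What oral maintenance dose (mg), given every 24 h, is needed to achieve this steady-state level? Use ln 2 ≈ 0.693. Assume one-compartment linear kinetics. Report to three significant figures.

4050 mg

Total Vd = 2.5 × 55 = 137.5 L
k = 0.693/22 = 0.03150 h⁻¹, so CL = k·Vd = 0.03150 × 137.5 = 4.331 L/h
D = CL × Css × τ / F = 4.331 × 37 × 24 / 0.95 = 4048 mg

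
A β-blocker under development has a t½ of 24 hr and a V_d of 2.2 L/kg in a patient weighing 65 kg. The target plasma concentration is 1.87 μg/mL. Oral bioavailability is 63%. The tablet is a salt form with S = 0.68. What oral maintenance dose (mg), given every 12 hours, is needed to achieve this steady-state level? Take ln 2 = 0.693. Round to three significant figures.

Vd(total) = 65 kg × 2.2 L/kg = 143.0 L
CL = ln 2 · Vd / t½ = 0.693 × 143.0 / 24 = 4.129 L/h
D = CL × Css × τ / F / S = 4.129 × 1.87 × 12 / 0.63 / 0.68 = 216.3 mg

216 mg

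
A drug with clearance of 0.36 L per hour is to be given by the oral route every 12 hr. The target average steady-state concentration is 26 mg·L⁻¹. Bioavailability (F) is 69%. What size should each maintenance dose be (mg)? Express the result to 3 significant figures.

At steady state, dose per interval replaces the amount cleared in that interval: F·D/τ = CL·Css.
D = CL × Css × τ / F = 0.3600 × 26 × 12 / 0.69 = 162.8 mg

163 mg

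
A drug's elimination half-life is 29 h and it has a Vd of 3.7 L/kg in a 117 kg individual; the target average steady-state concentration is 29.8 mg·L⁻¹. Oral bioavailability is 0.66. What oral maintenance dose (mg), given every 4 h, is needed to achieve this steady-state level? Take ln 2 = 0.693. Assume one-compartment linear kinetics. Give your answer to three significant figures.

Vd(total) = 117 kg × 3.7 L/kg = 432.9 L
k = 0.693/29 = 0.02390 h⁻¹, so CL = k·Vd = 0.02390 × 432.9 = 10.35 L/h
D = CL × Css × τ / F = 10.35 × 29.8 × 4 / 0.66 = 1869 mg

1870 mg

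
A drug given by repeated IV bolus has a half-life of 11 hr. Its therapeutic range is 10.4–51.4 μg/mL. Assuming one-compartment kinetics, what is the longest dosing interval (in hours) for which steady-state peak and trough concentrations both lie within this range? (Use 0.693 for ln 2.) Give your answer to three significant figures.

k = 0.693 / t½ = 0.693 / 11 = 0.06300 h⁻¹
Between IV bolus doses, concentration decays as C = C₀·e^(−kτ), so C_peak/C_trough = e^(kτ).
τ_max = ln(C_peak/C_trough) / k = ln(51.4/10.4) / 0.06300 = 1.598 / 0.06300 = 25.37 h

25.4 h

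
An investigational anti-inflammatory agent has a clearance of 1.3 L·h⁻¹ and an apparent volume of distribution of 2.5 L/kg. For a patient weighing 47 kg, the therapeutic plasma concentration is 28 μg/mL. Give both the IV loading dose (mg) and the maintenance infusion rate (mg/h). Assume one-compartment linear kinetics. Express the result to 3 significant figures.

(a) 3290 mg; (b) 36.4 mg/h

Total Vd = 2.5 × 47 = 117.5 L
Loading dose = Vd × C = 117.5 × 28 = 3290 mg
Maintenance infusion rate = CL × Css = 1.300 × 28 = 36.40 mg/h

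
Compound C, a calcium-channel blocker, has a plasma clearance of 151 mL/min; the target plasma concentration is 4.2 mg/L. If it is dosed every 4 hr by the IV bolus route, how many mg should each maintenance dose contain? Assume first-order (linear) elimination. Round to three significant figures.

152 mg

Convert clearance: 151 mL/min × 60 min/h ÷ 1000 mL/L = 9.060 L/h
D = CL × Css × τ = 9.060 × 4.2 × 4 = 152.2 mg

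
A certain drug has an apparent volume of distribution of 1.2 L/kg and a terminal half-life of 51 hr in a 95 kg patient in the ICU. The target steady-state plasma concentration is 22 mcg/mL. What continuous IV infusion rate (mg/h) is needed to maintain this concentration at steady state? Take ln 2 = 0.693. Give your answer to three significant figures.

Vd = 1.2 L/kg × 95 kg = 114.0 L
CL = 0.693 × Vd / t½ = 0.693 × 114.0 / 51 = 1.549 L/h
Infusion rate = CL × Css = 1.549 × 22 = 34.08 mg/h

34.1 mg/h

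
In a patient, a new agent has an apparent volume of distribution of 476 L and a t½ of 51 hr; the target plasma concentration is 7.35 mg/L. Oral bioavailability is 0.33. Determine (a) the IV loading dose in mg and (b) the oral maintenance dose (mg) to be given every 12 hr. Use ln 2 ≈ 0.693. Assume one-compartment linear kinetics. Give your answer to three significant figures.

LD = Vd × C = 476.0 × 7.35 = 3499 mg
CL = 0.693 × Vd / t½ = 0.693 × 476.0 / 51 = 6.468 L/h
D = CL × Css × τ / F = 6.468 × 7.35 × 12 / 0.33 = 1729 mg

(a) 3500 mg; (b) 1730 mg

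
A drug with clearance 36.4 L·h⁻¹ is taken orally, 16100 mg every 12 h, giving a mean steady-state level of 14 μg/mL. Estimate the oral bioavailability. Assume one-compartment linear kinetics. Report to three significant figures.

0.380

F·D/τ = CL·Css at steady state → F = CL·Css·τ / D.
F = 36.4 × 14 × 12 / 16100 = 0.380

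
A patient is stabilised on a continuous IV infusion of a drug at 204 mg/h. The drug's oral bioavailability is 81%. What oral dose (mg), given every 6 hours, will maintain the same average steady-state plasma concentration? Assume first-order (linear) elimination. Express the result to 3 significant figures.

To maintain the same Css, the systemic dosing rate must be unchanged: F·D/τ = infusion rate.
D = rate × τ / F = 204 × 6 / 0.81 = 1511 mg

1510 mg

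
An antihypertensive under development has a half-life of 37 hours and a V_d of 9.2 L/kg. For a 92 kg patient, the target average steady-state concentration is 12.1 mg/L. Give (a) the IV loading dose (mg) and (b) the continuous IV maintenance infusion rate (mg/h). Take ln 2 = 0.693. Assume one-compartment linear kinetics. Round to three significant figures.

(a) 10200 mg; (b) 192 mg/h

Vd = 9.2 L/kg × 92 kg = 846.4 L
LD = Vd × C = 846.4 × 12.1 = 10240 mg
CL = 0.693 × Vd / t½ = 0.693 × 846.4 / 37 = 15.85 L/h
Infusion rate = CL × Css = 15.85 × 12.1 = 191.8 mg/h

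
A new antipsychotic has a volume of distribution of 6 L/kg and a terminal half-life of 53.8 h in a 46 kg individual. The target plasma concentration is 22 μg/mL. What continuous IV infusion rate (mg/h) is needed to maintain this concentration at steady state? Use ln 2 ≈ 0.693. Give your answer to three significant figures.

78.2 mg/h

Vd(total) = 46 kg × 6 L/kg = 276.0 L
k = 0.693/53.8 = 0.01288 h⁻¹, so CL = k·Vd = 0.01288 × 276.0 = 3.555 L/h
Infusion rate = CL × Css = 3.555 × 22 = 78.21 mg/h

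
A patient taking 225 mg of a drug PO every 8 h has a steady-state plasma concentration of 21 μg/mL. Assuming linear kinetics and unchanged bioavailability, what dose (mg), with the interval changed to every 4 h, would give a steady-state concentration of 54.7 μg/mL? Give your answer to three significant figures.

For first-order elimination, Css ∝ F·D/(CL·τ); F and CL are unchanged, so Css ∝ D/τ.
D₂ = D₁ × (Css,target / Css,current) × (τ₂/τ₁) = 225 × (54.7/21) × (4/8) = 293.0 mg

293 mg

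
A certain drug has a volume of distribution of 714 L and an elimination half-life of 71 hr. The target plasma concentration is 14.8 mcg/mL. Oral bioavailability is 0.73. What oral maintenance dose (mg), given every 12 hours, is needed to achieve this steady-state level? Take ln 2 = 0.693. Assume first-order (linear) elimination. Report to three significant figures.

CL = ln 2 · Vd / t½ = 0.693 × 714.0 / 71 = 6.969 L/h
D = CL × Css × τ / F = 6.969 × 14.8 × 12 / 0.73 = 1695 mg

1700 mg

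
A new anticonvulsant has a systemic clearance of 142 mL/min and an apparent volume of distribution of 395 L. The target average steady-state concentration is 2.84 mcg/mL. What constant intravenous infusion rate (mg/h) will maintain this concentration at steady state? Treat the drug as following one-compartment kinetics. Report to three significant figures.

24.2 mg/h

Convert clearance: 142 mL/min × 60 min/h ÷ 1000 mL/L = 8.520 L/h
Maintenance depends on clearance, not Vd — rate in must match rate out.
R₀ = 8.520 × 2.84 = 24.20 mg/h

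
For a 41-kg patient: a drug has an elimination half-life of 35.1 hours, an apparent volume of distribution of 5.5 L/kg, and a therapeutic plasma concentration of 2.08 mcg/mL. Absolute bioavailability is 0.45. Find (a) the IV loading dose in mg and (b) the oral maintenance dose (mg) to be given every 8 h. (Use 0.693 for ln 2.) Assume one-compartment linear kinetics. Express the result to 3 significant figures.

(a) 469 mg; (b) 165 mg

Vd = 5.5 L/kg × 41 kg = 225.5 L
LD = Vd × C = 225.5 × 2.08 = 469.0 mg
CL = 0.693 × Vd / t½ = 0.693 × 225.5 / 35.1 = 4.452 L/h
D = CL × Css × τ / F = 4.452 × 2.08 × 8 / 0.45 = 164.6 mg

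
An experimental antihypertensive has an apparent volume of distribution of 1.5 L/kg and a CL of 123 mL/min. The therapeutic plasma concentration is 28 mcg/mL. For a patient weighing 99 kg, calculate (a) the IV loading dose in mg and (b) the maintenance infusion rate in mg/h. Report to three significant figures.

Total Vd = 1.5 × 99 = 148.5 L
LD = Vd · C_target = 148.5 × 28 = 4158 mg
CL = 123 mL/min = 123 × 0.06 = 7.380 L/h
Maintenance infusion rate = CL × Css = 7.380 × 28 = 206.6 mg/h

(a) 4160 mg; (b) 207 mg/h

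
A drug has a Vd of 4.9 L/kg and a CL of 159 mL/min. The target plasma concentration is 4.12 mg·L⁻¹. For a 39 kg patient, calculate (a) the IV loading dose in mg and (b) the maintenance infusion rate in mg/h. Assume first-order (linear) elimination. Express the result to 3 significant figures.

Vd(total) = 39 kg × 4.9 L/kg = 191.1 L
Loading: fill Vd to C_target → 191.1 L × 4.12 mg/L = 787.3 mg
CL = 159 mL/min × 60/1000 = 9.540 L/h
Maintenance infusion rate = CL × Css = 9.540 × 4.12 = 39.30 mg/h

(a) 787 mg; (b) 39.3 mg/h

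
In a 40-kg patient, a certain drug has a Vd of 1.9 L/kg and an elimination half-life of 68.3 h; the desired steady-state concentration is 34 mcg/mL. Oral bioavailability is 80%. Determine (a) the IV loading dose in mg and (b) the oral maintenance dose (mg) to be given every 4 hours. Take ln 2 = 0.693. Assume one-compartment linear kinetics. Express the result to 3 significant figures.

Vd = 1.9 L/kg × 40 kg = 76.00 L
LD = Vd × C = 76.00 × 34 = 2584 mg
CL = 0.693 × Vd / t½ = 0.693 × 76.00 / 68.3 = 0.7711 L/h
D = CL × Css × τ / F = 0.7711 × 34 × 4 / 0.8 = 131.1 mg

(a) 2580 mg; (b) 131 mg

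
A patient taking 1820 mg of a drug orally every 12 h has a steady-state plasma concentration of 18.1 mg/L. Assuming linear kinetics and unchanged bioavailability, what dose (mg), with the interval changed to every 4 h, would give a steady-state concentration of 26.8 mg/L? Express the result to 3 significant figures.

For first-order elimination, Css ∝ F·D/(CL·τ); F and CL are unchanged, so Css ∝ D/τ.
D₂ = D₁ × (Css,target / Css,current) × (τ₂/τ₁) = 1820 × (26.8/18.1) × (4/12) = 898.3 mg

898 mg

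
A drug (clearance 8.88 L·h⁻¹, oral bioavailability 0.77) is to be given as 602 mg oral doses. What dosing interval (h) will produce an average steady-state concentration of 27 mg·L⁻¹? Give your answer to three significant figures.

1.93 h

F·D/τ = CL·Css → τ = F·D / (CL·Css).
τ = 0.77 × 602 / (8.88 × 27) = 1.933 h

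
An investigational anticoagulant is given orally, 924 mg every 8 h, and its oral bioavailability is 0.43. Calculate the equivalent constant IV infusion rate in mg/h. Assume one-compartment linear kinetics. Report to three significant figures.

Equivalent systemic input: infusion rate = F·D/τ.
Rate = 0.43 × 924 / 8 = 49.67 mg/h

49.7 mg/h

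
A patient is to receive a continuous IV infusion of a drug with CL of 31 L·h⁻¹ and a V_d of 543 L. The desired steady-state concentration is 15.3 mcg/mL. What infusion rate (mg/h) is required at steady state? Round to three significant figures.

At steady state, infusion rate equals elimination rate: rate in = CL × Css.
Rate = CL × Css = 31.00 × 15.3 = 474.3 mg/h

474 mg/h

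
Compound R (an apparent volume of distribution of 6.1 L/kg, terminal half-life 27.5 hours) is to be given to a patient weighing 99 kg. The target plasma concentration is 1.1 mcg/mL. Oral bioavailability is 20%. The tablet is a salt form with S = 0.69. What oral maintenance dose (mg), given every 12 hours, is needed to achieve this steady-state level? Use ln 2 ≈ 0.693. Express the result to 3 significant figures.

1460 mg

Vd(total) = 99 kg × 6.1 L/kg = 603.9 L
k = 0.693/27.5 = 0.02520 h⁻¹, so CL = k·Vd = 0.02520 × 603.9 = 15.22 L/h
D = CL × Css × τ / F / S = 15.22 × 1.1 × 12 / 0.2 / 0.69 = 1456 mg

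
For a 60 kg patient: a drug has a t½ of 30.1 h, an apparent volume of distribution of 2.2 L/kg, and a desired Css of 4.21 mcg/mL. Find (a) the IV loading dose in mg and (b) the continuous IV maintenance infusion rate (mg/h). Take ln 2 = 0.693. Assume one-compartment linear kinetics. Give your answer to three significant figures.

(a) 556 mg; (b) 12.8 mg/h

Total Vd = 2.2 × 60 = 132.0 L
LD = Vd × C = 132.0 × 4.21 = 555.7 mg
CL = 0.693 × Vd / t½ = 0.693 × 132.0 / 30.1 = 3.039 L/h
Infusion rate = CL × Css = 3.039 × 4.21 = 12.79 mg/h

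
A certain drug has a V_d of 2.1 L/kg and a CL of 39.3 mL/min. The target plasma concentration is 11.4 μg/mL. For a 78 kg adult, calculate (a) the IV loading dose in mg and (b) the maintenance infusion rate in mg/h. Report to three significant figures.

(a) 1870 mg; (b) 26.9 mg/h

Vd(total) = 78 kg × 2.1 L/kg = 163.8 L
LD = Vd · C_target = 163.8 × 11.4 = 1867 mg
Convert clearance: 39.3 mL/min × 60 min/h ÷ 1000 mL/L = 2.358 L/h
Maintenance infusion rate = CL × Css = 2.358 × 11.4 = 26.88 mg/h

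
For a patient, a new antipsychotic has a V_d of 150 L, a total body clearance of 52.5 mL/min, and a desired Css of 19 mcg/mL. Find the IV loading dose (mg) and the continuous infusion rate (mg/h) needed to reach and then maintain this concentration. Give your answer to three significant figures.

(a) 2850 mg; (b) 59.9 mg/h

Loading: fill Vd to C_target → 150.0 L × 19 mg/L = 2850 mg
CL = 52.5 mL/min = 52.5 × 0.06 = 3.150 L/h
Infusion rate = 3.150 L/h × 19 mg/L = 59.85 mg/h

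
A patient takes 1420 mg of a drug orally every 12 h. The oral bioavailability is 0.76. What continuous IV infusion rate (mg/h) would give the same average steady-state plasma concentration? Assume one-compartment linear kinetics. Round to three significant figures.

Equivalent systemic input: infusion rate = F·D/τ.
Rate = 0.76 × 1420 / 12 = 89.93 mg/h

89.9 mg/h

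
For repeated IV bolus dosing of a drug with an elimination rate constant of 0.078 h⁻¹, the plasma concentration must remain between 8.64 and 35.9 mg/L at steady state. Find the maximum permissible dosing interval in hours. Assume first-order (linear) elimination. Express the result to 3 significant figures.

18.3 h

Between IV bolus doses, concentration decays as C = C₀·e^(−kτ), so C_peak/C_trough = e^(kτ).
τ_max = ln(C_peak/C_trough) / k = ln(35.9/8.64) / 0.07800 = 1.424 / 0.07800 = 18.26 h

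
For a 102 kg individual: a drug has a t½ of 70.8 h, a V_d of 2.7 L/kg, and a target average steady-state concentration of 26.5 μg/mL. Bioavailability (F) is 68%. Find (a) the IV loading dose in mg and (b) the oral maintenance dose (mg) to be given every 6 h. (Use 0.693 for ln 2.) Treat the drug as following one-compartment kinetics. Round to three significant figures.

Total Vd = 2.7 × 102 = 275.4 L
LD = Vd × C = 275.4 × 26.5 = 7298 mg
CL = 0.693 × Vd / t½ = 0.693 × 275.4 / 70.8 = 2.696 L/h
D = CL × Css × τ / F = 2.696 × 26.5 × 6 / 0.68 = 630.4 mg

(a) 7300 mg; (b) 630 mg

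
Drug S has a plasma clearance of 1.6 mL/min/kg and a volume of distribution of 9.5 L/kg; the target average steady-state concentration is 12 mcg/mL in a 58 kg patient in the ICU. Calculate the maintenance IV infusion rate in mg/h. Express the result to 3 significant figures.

66.8 mg/h

CL = 1.6 mL/min/kg × 58 kg = 92.80 mL/min = 92.80 × 60/1000 = 5.568 L/h
R₀ = 5.568 × 12 = 66.82 mg/h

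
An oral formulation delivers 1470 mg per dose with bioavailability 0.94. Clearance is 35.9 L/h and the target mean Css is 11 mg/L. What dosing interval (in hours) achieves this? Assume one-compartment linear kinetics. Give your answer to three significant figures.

F·D/τ = CL·Css → τ = F·D / (CL·Css).
τ = 0.94 × 1470 / (35.9 × 11) = 3.499 h

3.50 h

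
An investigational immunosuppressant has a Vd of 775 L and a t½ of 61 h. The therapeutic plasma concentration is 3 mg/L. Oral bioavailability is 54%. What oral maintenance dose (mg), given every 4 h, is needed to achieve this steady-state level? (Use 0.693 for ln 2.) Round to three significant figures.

196 mg

k = 0.693/61 = 0.01136 h⁻¹, so CL = k·Vd = 0.01136 × 775.0 = 8.804 L/h
D = CL × Css × τ / F = 8.804 × 3 × 4 / 0.54 = 195.6 mg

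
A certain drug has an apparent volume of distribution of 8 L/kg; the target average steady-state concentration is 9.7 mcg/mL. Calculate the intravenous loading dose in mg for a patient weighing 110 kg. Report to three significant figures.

8540 mg

Vd(total) = 110 kg × 8 L/kg = 880.0 L
LD = Vd × C = 880.0 × 9.700 = 8536 mg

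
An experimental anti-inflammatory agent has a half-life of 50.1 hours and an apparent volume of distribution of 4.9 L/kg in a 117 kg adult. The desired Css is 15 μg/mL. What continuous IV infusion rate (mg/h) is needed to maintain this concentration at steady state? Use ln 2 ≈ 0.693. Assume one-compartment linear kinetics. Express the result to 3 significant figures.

119 mg/h

Vd(total) = 117 kg × 4.9 L/kg = 573.3 L
k = 0.693/50.1 = 0.01383 h⁻¹, so CL = k·Vd = 0.01383 × 573.3 = 7.929 L/h
Infusion rate = CL × Css = 7.929 × 15 = 118.9 mg/h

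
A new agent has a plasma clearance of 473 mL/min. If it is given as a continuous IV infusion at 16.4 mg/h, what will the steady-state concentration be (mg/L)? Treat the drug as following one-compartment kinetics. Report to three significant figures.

0.578 mg/L

CL = 473 mL/min = 473 × 0.06 = 28.38 L/h
Css = rate / CL = 16.4 / 28.38 = 0.5779 mg/L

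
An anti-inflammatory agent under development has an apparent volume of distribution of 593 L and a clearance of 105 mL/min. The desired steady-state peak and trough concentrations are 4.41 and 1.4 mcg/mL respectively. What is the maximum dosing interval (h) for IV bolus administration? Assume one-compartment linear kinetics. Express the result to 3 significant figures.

Convert clearance: 105 mL/min × 60 min/h ÷ 1000 mL/L = 6.300 L/h
k = CL / Vd = 6.300 / 593.0 = 0.01062 h⁻¹
Between IV bolus doses, concentration decays as C = C₀·e^(−kτ), so C_peak/C_trough = e^(kτ).
τ_max = ln(C_peak/C_trough) / k = ln(4.41/1.4) / 0.01062 = 1.147 / 0.01062 = 108.0 h

108 h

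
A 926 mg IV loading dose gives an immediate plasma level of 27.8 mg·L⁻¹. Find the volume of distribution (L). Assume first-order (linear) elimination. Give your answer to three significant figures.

Immediately after an IV bolus, C₀ = Dose / Vd, so Vd = Dose / C₀.
Vd = 926 / 27.8 = 33.31 L

33.3 L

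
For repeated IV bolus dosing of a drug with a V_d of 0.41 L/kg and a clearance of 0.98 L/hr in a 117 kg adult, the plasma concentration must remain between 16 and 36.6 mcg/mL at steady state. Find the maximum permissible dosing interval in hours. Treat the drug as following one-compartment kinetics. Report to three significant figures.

40.5 h

Vd = 0.41 L/kg × 117 kg = 47.97 L
k = CL / Vd = 0.9800 / 47.97 = 0.02043 h⁻¹
Between IV bolus doses, concentration decays as C = C₀·e^(−kτ), so C_peak/C_trough = e^(kτ).
τ_max = ln(C_peak/C_trough) / k = ln(36.6/16) / 0.02043 = 0.8275 / 0.02043 = 40.50 h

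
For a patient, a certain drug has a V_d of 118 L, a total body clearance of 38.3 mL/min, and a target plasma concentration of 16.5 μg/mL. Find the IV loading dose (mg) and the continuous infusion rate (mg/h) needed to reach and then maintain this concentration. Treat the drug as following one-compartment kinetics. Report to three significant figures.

LD = Vd · C_target = 118.0 × 16.5 = 1947 mg
Convert clearance: 38.3 mL/min × 60 min/h ÷ 1000 mL/L = 2.298 L/h
Infusion rate = 2.298 L/h × 16.5 mg/L = 37.92 mg/h

(a) 1950 mg; (b) 37.9 mg/h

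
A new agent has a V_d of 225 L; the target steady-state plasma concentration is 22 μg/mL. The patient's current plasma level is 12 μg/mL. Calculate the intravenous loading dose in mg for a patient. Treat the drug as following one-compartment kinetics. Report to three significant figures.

The loading dose fills Vd to the target concentration.
Concentration deficit ΔC = 22 − 12 = 10.00 mg/L
LD = Vd × ΔC = 225.0 × 10.00 = 2250 mg

2250 mg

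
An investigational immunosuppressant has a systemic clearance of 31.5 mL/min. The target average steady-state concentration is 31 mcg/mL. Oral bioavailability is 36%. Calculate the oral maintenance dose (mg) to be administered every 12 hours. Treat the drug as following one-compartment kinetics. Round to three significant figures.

1950 mg

CL = 31.5 mL/min × 60/1000 = 1.890 L/h
D = CL × Css × τ / F = 1.890 × 31 × 12 / 0.36 = 1953 mg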